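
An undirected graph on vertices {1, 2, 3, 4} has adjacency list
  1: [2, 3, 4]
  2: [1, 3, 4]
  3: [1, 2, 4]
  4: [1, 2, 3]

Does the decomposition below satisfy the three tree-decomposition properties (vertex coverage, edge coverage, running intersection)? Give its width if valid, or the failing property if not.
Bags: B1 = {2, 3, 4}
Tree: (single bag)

A tree decomposition must satisfy three properties: every vertex lies in some bag; for every edge, both endpoints lie together in some bag; and for every vertex, the bags containing it form a connected subtree. Here vertex 1 appears in no bag, so the decomposition is invalid.

No — vertex 1 appears in no bag.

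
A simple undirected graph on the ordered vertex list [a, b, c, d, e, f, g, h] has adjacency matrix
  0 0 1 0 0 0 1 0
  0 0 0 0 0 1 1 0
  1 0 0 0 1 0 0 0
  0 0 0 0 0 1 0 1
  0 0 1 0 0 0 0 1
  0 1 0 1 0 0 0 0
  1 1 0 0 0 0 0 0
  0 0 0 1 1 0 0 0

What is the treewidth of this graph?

2

A width-2 tree decomposition is:
Bags: B1 = {a, c, e}  B2 = {a, e, h}  B3 = {a, d, h}  B4 = {a, d, f}  B5 = {a, b, f}  B6 = {a, b, g}
Tree: B1–B2, B2–B3, B3–B4, B4–B5, B5–B6
The largest bag has 3 vertices, giving width 2; this decomposition certifies tw(G) ≤ 2. Since a–c–e–h–d–f–b–g–a is a cycle in G, G is not acyclic. Forests are exactly the graphs of treewidth ≤ 1, so tw(G) ≥ 2. The upper and lower bounds meet at 2, so that is the treewidth.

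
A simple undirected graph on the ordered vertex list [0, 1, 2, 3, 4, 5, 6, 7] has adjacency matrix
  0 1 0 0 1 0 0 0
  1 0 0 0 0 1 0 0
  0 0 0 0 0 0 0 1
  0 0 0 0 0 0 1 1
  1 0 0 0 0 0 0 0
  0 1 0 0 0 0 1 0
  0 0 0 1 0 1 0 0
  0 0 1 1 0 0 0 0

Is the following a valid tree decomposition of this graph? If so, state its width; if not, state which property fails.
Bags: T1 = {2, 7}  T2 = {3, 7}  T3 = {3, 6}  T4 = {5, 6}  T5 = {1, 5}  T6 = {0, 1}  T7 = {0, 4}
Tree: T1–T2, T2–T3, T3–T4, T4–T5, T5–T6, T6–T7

Vertex coverage: the bags together contain {0, 1, 2, 3, 4, 5, 6, 7}, the full vertex set. Edge coverage: each edge of G has both endpoints in at least one bag. Running intersection: for every vertex, the bags containing it form a connected subtree. All three properties hold, so this is a valid tree decomposition of width max|bag| − 1 = 1, and hence tw(G) ≤ 1.

Yes; width 1.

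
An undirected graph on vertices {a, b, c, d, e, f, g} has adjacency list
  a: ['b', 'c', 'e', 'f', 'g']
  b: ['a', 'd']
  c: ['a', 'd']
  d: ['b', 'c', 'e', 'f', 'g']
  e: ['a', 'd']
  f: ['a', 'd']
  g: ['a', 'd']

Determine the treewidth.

2

A width-2 tree decomposition is:
Bags: B1 = {a, d, f}  B2 = {a, c, d}  B3 = {a, d, e}  B4 = {a, d, g}  B5 = {a, b, d}
Tree: B1–B2, B2–B3, B3–B4, B4–B5
Each bag holds 3 vertices, so the decomposition has width 2, which upper-bounds the treewidth. For the lower bound, G contains the cycle a–f–d–c–a, so G is not a forest; only forests have treewidth ≤ 1, hence tw(G) ≥ 2. Hence tw(G) = 2 exactly.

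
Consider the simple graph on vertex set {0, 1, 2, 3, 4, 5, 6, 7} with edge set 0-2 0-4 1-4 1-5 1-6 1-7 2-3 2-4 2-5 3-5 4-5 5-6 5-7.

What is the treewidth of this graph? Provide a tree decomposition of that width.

Each bag holds 3 vertices, so the decomposition has width 2, which upper-bounds the treewidth. Conversely, {0, 2, 4} is a clique of size 3, and the vertices of any clique must share a bag in every tree decomposition; so some bag has ≥ 3 vertices and tw(G) ≥ 2. Therefore the treewidth is 2.

Treewidth 2.
Bags: B1 = {2, 4, 5}  B2 = {1, 4, 5}  B3 = {1, 5, 7}  B4 = {2, 3, 5}  B5 = {1, 5, 6}  B6 = {0, 2, 4}
Tree: B1–B2, B2–B3, B1–B4, B2–B5, B1–B6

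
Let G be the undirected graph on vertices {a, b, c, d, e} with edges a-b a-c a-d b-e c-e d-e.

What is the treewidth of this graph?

A width-2 tree decomposition is:
Bags: B1 = {a, c, e}  B2 = {a, b, e}  B3 = {a, d, e}
Tree: B1–B2, B2–B3
Every bag has size at most 3, so the width is 3 − 1 = 2 and tw(G) ≤ 2. For the lower bound, G contains the cycle a–c–e–b–a, so G is not a forest; only forests have treewidth ≤ 1, hence tw(G) ≥ 2. The upper and lower bounds meet at 2, so that is the treewidth.

2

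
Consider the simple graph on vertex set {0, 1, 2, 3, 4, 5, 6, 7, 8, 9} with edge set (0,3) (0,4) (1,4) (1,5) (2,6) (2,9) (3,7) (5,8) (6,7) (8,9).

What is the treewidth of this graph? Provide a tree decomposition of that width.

Treewidth 2.
One such decomposition:
Bags: B1 = {0, 1, 4}  B2 = {0, 1, 3}  B3 = {1, 3, 7}  B4 = {1, 6, 7}  B5 = {1, 2, 6}  B6 = {1, 2, 9}  B7 = {1, 8, 9}  B8 = {1, 5, 8}
Tree: B1–B2, B2–B3, B3–B4, B4–B5, B5–B6, B6–B7, B7–B8

Every bag has size at most 3, so the width is 3 − 1 = 2 and tw(G) ≤ 2. The edges 1–4–0–3–7–6–2–9–8–5–1 form a cycle, so G is not a tree and its treewidth is at least 2. Therefore the treewidth is 2.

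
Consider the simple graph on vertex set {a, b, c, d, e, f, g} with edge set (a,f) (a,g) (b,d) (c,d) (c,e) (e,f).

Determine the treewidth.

A width-1 tree decomposition is:
Bags: B1 = {b, d}  B2 = {c, d}  B3 = {c, e}  B4 = {e, f}  B5 = {a, f}  B6 = {a, g}
Tree: B1–B2, B2–B3, B3–B4, B4–B5, B5–B6
Each bag holds 2 vertices, so the decomposition has width 1, which upper-bounds the treewidth. Since G has at least one edge (e.g. b–d), it is not an edgeless graph, so tw(G) ≥ 1. Hence tw(G) = 1 exactly.

1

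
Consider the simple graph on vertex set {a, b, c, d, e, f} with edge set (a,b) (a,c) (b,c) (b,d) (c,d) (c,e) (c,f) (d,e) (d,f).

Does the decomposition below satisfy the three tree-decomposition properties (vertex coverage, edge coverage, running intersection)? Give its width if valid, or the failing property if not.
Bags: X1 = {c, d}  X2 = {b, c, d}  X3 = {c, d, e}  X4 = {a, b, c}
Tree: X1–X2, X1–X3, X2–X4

No — vertex f appears in no bag.

A tree decomposition must satisfy three properties: every vertex lies in some bag; for every edge, both endpoints lie together in some bag; and for every vertex, the bags containing it form a connected subtree. Here vertex f appears in no bag, so the decomposition is invalid.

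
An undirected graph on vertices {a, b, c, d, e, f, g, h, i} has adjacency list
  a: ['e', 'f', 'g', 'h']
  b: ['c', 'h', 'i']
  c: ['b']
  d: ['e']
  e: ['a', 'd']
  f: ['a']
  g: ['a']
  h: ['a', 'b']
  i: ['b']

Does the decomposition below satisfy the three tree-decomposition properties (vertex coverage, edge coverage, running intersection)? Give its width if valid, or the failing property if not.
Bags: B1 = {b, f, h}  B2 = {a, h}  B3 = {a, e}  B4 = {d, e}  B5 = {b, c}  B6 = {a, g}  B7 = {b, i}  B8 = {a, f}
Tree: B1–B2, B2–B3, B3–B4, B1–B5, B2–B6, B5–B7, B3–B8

A tree decomposition must satisfy three properties: every vertex lies in some bag; for every edge, both endpoints lie together in some bag; and for every vertex, the bags containing it form a connected subtree. Here bags containing vertex f are not connected in the tree, so the decomposition is invalid.

No — bags containing vertex f are not connected in the tree.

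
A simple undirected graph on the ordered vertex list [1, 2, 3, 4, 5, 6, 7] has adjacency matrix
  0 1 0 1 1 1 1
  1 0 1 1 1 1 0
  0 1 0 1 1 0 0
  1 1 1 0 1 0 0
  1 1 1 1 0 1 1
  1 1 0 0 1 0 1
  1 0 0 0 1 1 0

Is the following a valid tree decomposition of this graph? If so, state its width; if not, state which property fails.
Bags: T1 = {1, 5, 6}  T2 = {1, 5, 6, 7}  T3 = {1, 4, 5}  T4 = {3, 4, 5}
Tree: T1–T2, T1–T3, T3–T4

A tree decomposition must satisfy three properties: every vertex lies in some bag; for every edge, both endpoints lie together in some bag; and for every vertex, the bags containing it form a connected subtree. Here vertex 2 appears in no bag, so the decomposition is invalid.

No — vertex 2 appears in no bag.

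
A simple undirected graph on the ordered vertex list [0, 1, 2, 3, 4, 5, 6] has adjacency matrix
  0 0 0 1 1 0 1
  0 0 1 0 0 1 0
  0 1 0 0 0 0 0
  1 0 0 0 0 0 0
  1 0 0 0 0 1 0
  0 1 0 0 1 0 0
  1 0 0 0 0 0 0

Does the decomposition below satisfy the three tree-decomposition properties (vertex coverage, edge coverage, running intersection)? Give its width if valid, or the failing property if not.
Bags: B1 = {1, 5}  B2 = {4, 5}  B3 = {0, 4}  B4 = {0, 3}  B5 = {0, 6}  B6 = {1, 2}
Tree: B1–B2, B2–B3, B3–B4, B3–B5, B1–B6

Yes; width 1.

Every vertex of G appears in some bag (union = {0, 1, 2, 3, 4, 5, 6}); every edge is covered by a bag; and for each vertex v the set of bags containing v is connected in the bag tree. The decomposition is therefore valid. The largest bag has 2 vertices, so the width is 1.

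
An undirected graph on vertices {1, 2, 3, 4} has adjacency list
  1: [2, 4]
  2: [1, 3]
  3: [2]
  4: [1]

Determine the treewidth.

A width-1 tree decomposition is:
Bags: B1 = {1, 4}  B2 = {1, 2}  B3 = {2, 3}
Tree: B1–B2, B2–B3
Each bag holds 2 vertices, so the decomposition has width 1, which upper-bounds the treewidth. G has an edge, so its treewidth is at least 1. Hence tw(G) = 1 exactly.

1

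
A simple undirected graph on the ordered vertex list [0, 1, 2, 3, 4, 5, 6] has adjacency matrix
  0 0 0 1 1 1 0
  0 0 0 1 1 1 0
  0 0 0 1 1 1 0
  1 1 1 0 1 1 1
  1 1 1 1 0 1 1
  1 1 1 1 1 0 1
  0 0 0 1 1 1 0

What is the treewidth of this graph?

3

A width-3 tree decomposition is:
Bags: B1 = {0, 3, 4, 5}  B2 = {3, 4, 5, 6}  B3 = {2, 3, 4, 5}  B4 = {1, 3, 4, 5}
Tree: B1–B2, B2–B3, B1–B4
Every bag has size at most 4, so the width is 4 − 1 = 3 and tw(G) ≤ 3. For the lower bound, the 4 vertices {0, 3, 4, 5} are pairwise adjacent, and any tree decomposition puts a clique entirely inside one bag — forcing width ≥ 3. Combining the bounds, tw(G) = 3.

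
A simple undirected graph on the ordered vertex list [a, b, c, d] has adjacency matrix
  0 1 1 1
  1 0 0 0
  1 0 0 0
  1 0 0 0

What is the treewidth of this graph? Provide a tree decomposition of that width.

Treewidth 1.
Bags: B1 = {a, c}  B2 = {a, d}  B3 = {a, b}
Tree: B1–B2, B2–B3

The largest bag has 2 vertices, giving width 1; this decomposition certifies tw(G) ≤ 1. Any graph with an edge has treewidth ≥ 1, and G has the edge c–a. Therefore the treewidth is 1.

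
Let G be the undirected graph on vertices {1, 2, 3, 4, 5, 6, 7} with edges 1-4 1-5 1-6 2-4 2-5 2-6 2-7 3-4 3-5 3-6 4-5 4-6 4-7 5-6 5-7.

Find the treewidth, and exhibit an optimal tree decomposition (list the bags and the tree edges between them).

Every bag has size at most 4, so the width is 4 − 1 = 3 and tw(G) ≤ 3. For the lower bound, the 4 vertices {1, 4, 5, 6} are pairwise adjacent, and any tree decomposition puts a clique entirely inside one bag — forcing width ≥ 3. Therefore the treewidth is 3.

Treewidth 3.
One such decomposition:
Bags: B1 = {2, 4, 5, 6}  B2 = {3, 4, 5, 6}  B3 = {1, 4, 5, 6}  B4 = {2, 4, 5, 7}
Tree: B1–B2, B1–B3, B1–B4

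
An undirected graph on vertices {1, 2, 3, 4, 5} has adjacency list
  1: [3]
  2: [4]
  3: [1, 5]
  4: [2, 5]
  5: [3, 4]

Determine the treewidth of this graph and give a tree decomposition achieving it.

Every bag has size at most 2, so the width is 2 − 1 = 1 and tw(G) ≤ 1. G has an edge, so its treewidth is at least 1. Combining the bounds, tw(G) = 1.

Treewidth 1.
Bags: B1 = {3, 5}  B2 = {4, 5}  B3 = {1, 3}  B4 = {2, 4}
Tree: B1–B2, B1–B3, B2–B4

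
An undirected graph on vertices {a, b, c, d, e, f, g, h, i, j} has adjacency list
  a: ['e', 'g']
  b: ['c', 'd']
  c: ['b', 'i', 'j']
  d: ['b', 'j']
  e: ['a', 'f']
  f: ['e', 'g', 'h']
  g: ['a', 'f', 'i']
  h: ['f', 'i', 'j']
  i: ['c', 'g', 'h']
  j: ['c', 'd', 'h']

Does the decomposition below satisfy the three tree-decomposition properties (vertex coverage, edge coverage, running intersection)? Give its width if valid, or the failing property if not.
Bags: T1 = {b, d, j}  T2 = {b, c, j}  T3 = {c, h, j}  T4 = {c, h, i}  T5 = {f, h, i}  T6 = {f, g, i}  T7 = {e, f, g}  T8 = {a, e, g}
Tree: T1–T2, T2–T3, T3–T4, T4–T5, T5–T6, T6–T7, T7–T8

Vertex coverage: the bags together contain {a, b, c, d, e, f, g, h, i, j}, the full vertex set. Edge coverage: each edge of G has both endpoints in at least one bag. Running intersection: for every vertex, the bags containing it form a connected subtree. All three properties hold, so this is a valid tree decomposition of width max|bag| − 1 = 2, and hence tw(G) ≤ 2.

Yes; width 2.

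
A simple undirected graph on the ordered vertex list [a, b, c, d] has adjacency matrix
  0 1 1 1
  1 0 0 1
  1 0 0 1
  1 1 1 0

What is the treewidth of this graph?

A width-2 tree decomposition is:
Bags: B1 = {a, c, d}  B2 = {a, b, d}
Tree: B1–B2
Each bag holds 3 vertices, so the decomposition has width 2, which upper-bounds the treewidth. On the other hand G contains the 3-clique {a, c, d}. A clique must lie in a single bag of any decomposition, so no decomposition can have width below 2. Therefore the treewidth is 2.

2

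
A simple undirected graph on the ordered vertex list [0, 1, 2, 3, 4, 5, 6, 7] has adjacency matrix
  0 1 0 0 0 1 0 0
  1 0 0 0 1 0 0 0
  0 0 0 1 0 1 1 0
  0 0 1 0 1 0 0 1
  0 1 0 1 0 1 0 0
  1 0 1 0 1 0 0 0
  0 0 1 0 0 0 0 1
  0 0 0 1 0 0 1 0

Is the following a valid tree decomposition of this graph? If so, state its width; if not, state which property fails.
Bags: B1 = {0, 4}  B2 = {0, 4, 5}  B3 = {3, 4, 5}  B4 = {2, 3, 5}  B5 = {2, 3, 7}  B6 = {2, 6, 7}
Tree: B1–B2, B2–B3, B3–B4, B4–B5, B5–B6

No — vertex 1 appears in no bag.

A tree decomposition must satisfy three properties: every vertex lies in some bag; for every edge, both endpoints lie together in some bag; and for every vertex, the bags containing it form a connected subtree. Here vertex 1 appears in no bag, so the decomposition is invalid.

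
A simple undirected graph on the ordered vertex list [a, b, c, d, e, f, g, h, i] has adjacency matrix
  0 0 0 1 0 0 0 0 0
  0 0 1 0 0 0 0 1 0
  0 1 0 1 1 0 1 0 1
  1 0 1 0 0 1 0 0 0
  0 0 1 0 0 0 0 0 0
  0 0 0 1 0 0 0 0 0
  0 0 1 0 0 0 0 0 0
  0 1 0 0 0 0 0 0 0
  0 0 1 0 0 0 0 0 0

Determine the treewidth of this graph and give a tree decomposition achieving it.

Each bag holds 2 vertices, so the decomposition has width 1, which upper-bounds the treewidth. Any graph with an edge has treewidth ≥ 1, and G has the edge e–c. Combining the bounds, tw(G) = 1.

Treewidth 1.
Bags: B1 = {c, e}  B2 = {c, g}  B3 = {b, c}  B4 = {c, d}  B5 = {c, i}  B6 = {b, h}  B7 = {d, f}  B8 = {a, d}
Tree: B1–B2, B1–B3, B3–B4, B1–B5, B3–B6, B4–B7, B7–B8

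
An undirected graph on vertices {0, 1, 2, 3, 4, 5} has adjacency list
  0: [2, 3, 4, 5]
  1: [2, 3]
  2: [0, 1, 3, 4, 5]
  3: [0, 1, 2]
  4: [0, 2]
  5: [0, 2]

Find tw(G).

2

A width-2 tree decomposition is:
Bags: B1 = {1, 2, 3}  B2 = {0, 2, 3}  B3 = {0, 2, 4}  B4 = {0, 2, 5}
Tree: B1–B2, B2–B3, B2–B4
Every bag has size at most 3, so the width is 3 − 1 = 2 and tw(G) ≤ 2. For the lower bound, the 3 vertices {0, 2, 3} are pairwise adjacent, and any tree decomposition puts a clique entirely inside one bag — forcing width ≥ 2. The upper and lower bounds meet at 2, so that is the treewidth.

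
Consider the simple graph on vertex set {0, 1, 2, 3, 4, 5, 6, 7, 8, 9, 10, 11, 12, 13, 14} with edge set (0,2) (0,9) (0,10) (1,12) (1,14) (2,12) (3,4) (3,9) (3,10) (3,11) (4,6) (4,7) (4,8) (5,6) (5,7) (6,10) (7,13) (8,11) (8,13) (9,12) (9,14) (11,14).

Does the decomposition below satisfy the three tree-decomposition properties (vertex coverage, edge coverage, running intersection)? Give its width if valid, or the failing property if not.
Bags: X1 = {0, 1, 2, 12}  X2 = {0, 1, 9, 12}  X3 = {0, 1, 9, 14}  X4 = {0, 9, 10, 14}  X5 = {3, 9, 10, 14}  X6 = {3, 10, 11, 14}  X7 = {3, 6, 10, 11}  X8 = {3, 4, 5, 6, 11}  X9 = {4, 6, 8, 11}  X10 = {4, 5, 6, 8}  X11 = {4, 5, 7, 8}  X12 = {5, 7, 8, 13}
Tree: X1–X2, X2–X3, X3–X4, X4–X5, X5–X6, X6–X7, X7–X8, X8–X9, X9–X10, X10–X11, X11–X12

No — bags containing vertex 5 are not connected in the tree.

A tree decomposition must satisfy three properties: every vertex lies in some bag; for every edge, both endpoints lie together in some bag; and for every vertex, the bags containing it form a connected subtree. Here bags containing vertex 5 are not connected in the tree, so the decomposition is invalid.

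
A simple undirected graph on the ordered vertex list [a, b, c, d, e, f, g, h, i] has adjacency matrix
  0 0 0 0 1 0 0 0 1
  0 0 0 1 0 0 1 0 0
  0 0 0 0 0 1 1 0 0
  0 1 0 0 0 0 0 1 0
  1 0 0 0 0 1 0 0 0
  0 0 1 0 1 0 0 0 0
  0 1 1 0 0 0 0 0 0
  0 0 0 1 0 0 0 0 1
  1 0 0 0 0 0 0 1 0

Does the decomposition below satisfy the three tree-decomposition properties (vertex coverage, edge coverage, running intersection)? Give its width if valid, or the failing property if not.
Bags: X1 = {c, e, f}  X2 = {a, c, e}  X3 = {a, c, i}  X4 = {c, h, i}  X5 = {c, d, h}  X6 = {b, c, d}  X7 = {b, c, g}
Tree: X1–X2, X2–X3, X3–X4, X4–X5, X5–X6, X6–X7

Yes; width 2.

Checking the three conditions: (i) the bags cover all of {a, b, c, d, e, f, g, h, i}; (ii) for each edge, some bag contains both endpoints; (iii) the bags containing any fixed vertex form a subtree. All hold, so the decomposition is valid with width 3 − 1 = 2.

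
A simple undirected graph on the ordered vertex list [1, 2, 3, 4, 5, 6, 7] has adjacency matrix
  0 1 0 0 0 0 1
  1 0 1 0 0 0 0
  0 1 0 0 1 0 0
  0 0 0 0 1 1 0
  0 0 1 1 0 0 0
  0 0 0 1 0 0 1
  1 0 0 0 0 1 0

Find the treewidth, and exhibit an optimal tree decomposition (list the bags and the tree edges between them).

Each bag holds 3 vertices, so the decomposition has width 2, which upper-bounds the treewidth. For the lower bound, G contains the cycle 4–6–7–1–2–3–5–4, so G is not a forest; only forests have treewidth ≤ 1, hence tw(G) ≥ 2. The upper and lower bounds meet at 2, so that is the treewidth.

Treewidth 2.
One such decomposition:
Bags: B1 = {4, 6, 7}  B2 = {1, 4, 7}  B3 = {1, 2, 4}  B4 = {2, 3, 4}  B5 = {3, 4, 5}
Tree: B1–B2, B2–B3, B3–B4, B4–B5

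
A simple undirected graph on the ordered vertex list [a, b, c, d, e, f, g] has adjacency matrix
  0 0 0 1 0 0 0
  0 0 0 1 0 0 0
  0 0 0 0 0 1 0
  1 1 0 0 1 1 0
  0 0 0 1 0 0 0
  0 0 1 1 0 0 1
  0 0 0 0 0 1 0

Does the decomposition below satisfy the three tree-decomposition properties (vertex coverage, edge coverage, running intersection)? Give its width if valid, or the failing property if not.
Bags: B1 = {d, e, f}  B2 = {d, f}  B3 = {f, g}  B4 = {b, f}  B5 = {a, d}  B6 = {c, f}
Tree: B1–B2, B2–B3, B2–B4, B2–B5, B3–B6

No — edge (d,b) lies in no bag.

A tree decomposition must satisfy three properties: every vertex lies in some bag; for every edge, both endpoints lie together in some bag; and for every vertex, the bags containing it form a connected subtree. Here edge (d,b) lies in no bag, so the decomposition is invalid.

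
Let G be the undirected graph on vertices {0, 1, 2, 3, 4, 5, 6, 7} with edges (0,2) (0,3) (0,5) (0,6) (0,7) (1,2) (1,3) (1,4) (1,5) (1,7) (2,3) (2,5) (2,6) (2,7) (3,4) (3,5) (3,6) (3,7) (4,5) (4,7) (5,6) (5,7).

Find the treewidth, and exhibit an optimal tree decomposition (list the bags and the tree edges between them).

Treewidth 4.
One such decomposition:
Bags: B1 = {0, 2, 3, 5, 7}  B2 = {0, 2, 3, 5, 6}  B3 = {1, 2, 3, 5, 7}  B4 = {1, 3, 4, 5, 7}
Tree: B1–B2, B1–B3, B3–B4

The largest bag has 5 vertices, giving width 4; this decomposition certifies tw(G) ≤ 4. For the lower bound, the 5 vertices {0, 2, 3, 5, 6} are pairwise adjacent, and any tree decomposition puts a clique entirely inside one bag — forcing width ≥ 4. Combining the bounds, tw(G) = 4.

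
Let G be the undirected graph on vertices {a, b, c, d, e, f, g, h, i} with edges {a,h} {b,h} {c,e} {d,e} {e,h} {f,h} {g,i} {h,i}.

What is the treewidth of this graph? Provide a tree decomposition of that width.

Treewidth 1.
One optimal decomposition is:
Bags: B1 = {h, i}  B2 = {a, h}  B3 = {e, h}  B4 = {d, e}  B5 = {c, e}  B6 = {g, i}  B7 = {b, h}  B8 = {f, h}
Tree: B1–B2, B2–B3, B3–B4, B4–B5, B1–B6, B2–B7, B1–B8

The largest bag has 2 vertices, giving width 1; this decomposition certifies tw(G) ≤ 1. Since G has at least one edge (e.g. h–i), it is not an edgeless graph, so tw(G) ≥ 1. Therefore the treewidth is 1.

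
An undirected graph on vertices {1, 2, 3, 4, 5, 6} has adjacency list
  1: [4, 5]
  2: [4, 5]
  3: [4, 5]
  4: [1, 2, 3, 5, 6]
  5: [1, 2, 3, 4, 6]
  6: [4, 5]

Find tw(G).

A width-2 tree decomposition is:
Bags: B1 = {1, 4, 5}  B2 = {2, 4, 5}  B3 = {4, 5, 6}  B4 = {3, 4, 5}
Tree: B1–B2, B1–B3, B2–B4
The largest bag has 3 vertices, giving width 2; this decomposition certifies tw(G) ≤ 2. For the lower bound, the 3 vertices {1, 4, 5} are pairwise adjacent, and any tree decomposition puts a clique entirely inside one bag — forcing width ≥ 2. Combining the bounds, tw(G) = 2.

2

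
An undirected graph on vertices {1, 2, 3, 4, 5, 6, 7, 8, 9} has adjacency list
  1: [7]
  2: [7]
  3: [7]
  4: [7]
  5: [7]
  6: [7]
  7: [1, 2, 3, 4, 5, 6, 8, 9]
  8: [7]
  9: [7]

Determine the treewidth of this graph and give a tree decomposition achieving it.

Treewidth 1.
One such decomposition:
Bags: B1 = {2, 7}  B2 = {3, 7}  B3 = {6, 7}  B4 = {7, 9}  B5 = {1, 7}  B6 = {5, 7}  B7 = {7, 8}  B8 = {4, 7}
Tree: B1–B2, B2–B3, B1–B4, B4–B5, B1–B6, B5–B7, B5–B8

The largest bag has 2 vertices, giving width 1; this decomposition certifies tw(G) ≤ 1. Since G has at least one edge (e.g. 7–2), it is not an edgeless graph, so tw(G) ≥ 1. Therefore the treewidth is 1.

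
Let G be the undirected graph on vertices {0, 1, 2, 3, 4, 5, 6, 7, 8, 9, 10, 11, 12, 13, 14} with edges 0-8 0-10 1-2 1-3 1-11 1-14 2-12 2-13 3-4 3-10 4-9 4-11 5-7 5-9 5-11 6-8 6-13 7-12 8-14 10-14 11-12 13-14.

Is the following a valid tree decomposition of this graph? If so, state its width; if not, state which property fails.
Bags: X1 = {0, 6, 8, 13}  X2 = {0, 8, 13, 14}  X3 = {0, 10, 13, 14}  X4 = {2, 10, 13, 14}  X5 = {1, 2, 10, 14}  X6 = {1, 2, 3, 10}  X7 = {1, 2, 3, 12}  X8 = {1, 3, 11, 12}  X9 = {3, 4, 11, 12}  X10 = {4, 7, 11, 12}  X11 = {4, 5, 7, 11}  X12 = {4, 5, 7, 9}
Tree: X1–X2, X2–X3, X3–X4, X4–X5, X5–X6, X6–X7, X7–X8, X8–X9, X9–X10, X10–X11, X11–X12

Checking the three conditions: (i) the bags cover all of {0, 1, 2, 3, 4, 5, 6, 7, 8, 9, 10, 11, 12, 13, 14}; (ii) for each edge, some bag contains both endpoints; (iii) the bags containing any fixed vertex form a subtree. All hold, so the decomposition is valid with width 4 − 1 = 3.

Yes; width 3.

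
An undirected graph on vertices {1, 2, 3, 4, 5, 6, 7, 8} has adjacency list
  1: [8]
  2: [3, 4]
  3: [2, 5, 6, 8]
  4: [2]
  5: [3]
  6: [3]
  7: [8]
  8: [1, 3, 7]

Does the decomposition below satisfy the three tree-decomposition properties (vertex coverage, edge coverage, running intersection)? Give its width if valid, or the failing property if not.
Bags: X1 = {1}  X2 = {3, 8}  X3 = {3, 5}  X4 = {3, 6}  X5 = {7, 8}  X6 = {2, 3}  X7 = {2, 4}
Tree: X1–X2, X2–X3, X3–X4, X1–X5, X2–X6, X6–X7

A tree decomposition must satisfy three properties: every vertex lies in some bag; for every edge, both endpoints lie together in some bag; and for every vertex, the bags containing it form a connected subtree. Here edge (8,1) lies in no bag, so the decomposition is invalid.

No — edge (8,1) lies in no bag.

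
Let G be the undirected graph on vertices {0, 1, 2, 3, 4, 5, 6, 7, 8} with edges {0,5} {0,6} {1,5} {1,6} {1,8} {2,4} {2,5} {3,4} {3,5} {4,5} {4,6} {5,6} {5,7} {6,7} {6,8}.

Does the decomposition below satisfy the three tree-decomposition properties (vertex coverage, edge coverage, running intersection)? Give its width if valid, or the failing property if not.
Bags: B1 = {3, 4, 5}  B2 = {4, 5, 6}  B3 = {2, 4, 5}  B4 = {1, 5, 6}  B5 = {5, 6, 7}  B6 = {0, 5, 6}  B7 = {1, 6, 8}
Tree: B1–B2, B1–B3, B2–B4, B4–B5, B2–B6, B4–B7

Yes; width 2.

Checking the three conditions: (i) the bags cover all of {0, 1, 2, 3, 4, 5, 6, 7, 8}; (ii) for each edge, some bag contains both endpoints; (iii) the bags containing any fixed vertex form a subtree. All hold, so the decomposition is valid with width 3 − 1 = 2.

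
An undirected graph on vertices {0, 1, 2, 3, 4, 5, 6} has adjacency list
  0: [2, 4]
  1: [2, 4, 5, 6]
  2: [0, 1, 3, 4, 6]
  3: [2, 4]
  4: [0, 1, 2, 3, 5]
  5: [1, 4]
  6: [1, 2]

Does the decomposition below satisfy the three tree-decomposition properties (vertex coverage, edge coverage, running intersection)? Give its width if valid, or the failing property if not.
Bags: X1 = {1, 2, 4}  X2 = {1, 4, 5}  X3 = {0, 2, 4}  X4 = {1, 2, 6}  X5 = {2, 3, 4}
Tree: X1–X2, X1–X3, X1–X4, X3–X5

Checking the three conditions: (i) the bags cover all of {0, 1, 2, 3, 4, 5, 6}; (ii) for each edge, some bag contains both endpoints; (iii) the bags containing any fixed vertex form a subtree. All hold, so the decomposition is valid with width 3 − 1 = 2.

Yes; width 2.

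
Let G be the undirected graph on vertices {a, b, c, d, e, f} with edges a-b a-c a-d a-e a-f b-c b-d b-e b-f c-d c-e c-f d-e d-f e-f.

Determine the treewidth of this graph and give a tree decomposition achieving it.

Treewidth 5.
One optimal decomposition is:
Bags: B1 = {a, b, c, d, e, f}
Tree: (single bag)

With just one bag of size 6, the width is 6 − 1 = 5, so tw(G) ≤ 5. Conversely, {a, b, c, d, e, f} is a clique of size 6, and the vertices of any clique must share a bag in every tree decomposition; so some bag has ≥ 6 vertices and tw(G) ≥ 5. Hence tw(G) = 5 exactly.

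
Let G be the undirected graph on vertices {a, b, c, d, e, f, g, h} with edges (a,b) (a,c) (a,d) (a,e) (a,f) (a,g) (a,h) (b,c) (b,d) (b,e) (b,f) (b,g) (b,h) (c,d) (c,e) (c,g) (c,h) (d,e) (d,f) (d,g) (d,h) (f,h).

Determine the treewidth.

4

A width-4 tree decomposition is:
Bags: B1 = {a, b, c, d, g}  B2 = {a, b, c, d, e}  B3 = {a, b, c, d, h}  B4 = {a, b, d, f, h}
Tree: B1–B2, B1–B3, B3–B4
Each bag holds 5 vertices, so the decomposition has width 4, which upper-bounds the treewidth. On the other hand G contains the 5-clique {a, b, c, d, g}. A clique must lie in a single bag of any decomposition, so no decomposition can have width below 4. Combining the bounds, tw(G) = 4.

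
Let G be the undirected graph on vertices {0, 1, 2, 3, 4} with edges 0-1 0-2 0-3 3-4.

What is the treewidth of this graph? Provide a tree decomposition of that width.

Every bag has size at most 2, so the width is 2 − 1 = 1 and tw(G) ≤ 1. G has an edge, so its treewidth is at least 1. Combining the bounds, tw(G) = 1.

Treewidth 1.
Bags: B1 = {0, 2}  B2 = {0, 3}  B3 = {0, 1}  B4 = {3, 4}
Tree: B1–B2, B2–B3, B2–B4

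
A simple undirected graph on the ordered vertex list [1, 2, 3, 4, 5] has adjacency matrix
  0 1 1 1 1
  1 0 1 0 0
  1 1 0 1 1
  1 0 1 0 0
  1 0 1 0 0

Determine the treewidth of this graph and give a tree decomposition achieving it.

Each bag holds 3 vertices, so the decomposition has width 2, which upper-bounds the treewidth. Conversely, {1, 2, 3} is a clique of size 3, and the vertices of any clique must share a bag in every tree decomposition; so some bag has ≥ 3 vertices and tw(G) ≥ 2. The upper and lower bounds meet at 2, so that is the treewidth.

Treewidth 2.
One optimal decomposition is:
Bags: B1 = {1, 3, 5}  B2 = {1, 2, 3}  B3 = {1, 3, 4}
Tree: B1–B2, B1–B3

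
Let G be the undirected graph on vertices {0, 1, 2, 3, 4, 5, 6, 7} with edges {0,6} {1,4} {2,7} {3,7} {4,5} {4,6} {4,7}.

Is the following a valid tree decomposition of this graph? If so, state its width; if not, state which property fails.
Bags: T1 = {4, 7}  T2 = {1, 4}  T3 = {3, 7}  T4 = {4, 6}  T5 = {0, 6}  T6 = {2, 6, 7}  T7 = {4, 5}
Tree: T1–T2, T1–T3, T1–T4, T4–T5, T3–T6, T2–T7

A tree decomposition must satisfy three properties: every vertex lies in some bag; for every edge, both endpoints lie together in some bag; and for every vertex, the bags containing it form a connected subtree. Here bags containing vertex 6 are not connected in the tree, so the decomposition is invalid.

No — bags containing vertex 6 are not connected in the tree.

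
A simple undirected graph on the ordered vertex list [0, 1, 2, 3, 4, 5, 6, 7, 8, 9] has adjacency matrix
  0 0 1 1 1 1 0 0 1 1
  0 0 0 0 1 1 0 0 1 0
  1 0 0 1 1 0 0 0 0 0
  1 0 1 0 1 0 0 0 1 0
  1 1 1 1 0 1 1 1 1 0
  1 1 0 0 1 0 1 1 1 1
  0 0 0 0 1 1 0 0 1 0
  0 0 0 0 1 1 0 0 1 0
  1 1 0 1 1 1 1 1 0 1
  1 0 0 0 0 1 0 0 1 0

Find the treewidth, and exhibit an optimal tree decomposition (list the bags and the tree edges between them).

Each bag holds 4 vertices, so the decomposition has width 3, which upper-bounds the treewidth. Conversely, {0, 5, 8, 9} is a clique of size 4, and the vertices of any clique must share a bag in every tree decomposition; so some bag has ≥ 4 vertices and tw(G) ≥ 3. Combining the bounds, tw(G) = 3.

Treewidth 3.
One optimal decomposition is:
Bags: B1 = {0, 4, 5, 8}  B2 = {0, 5, 8, 9}  B3 = {0, 3, 4, 8}  B4 = {1, 4, 5, 8}  B5 = {0, 2, 3, 4}  B6 = {4, 5, 6, 8}  B7 = {4, 5, 7, 8}
Tree: B1–B2, B1–B3, B1–B4, B3–B5, B1–B6, B6–B7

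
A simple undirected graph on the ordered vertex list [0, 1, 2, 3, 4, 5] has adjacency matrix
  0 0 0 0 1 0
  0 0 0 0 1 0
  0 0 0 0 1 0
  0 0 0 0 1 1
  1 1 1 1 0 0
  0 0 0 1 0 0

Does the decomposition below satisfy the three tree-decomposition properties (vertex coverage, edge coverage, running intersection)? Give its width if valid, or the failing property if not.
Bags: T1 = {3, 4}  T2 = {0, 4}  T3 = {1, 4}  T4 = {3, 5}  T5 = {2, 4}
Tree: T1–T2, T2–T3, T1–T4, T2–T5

Yes; width 1.

Every vertex of G appears in some bag (union = {0, 1, 2, 3, 4, 5}); every edge is covered by a bag; and for each vertex v the set of bags containing v is connected in the bag tree. The decomposition is therefore valid. The largest bag has 2 vertices, so the width is 1.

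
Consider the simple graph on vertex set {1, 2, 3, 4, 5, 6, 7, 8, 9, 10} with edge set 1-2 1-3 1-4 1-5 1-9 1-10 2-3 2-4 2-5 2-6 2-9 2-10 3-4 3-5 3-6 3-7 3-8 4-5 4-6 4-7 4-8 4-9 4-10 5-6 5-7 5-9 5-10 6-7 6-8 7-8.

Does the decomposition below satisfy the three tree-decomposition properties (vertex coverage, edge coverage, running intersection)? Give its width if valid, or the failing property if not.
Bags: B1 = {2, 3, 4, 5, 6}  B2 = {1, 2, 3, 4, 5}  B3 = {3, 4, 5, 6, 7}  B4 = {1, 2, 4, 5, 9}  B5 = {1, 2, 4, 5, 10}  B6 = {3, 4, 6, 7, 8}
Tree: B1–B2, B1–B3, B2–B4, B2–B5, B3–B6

Yes; width 4.

Every vertex of G appears in some bag (union = {1, 2, 3, 4, 5, 6, 7, 8, 9, 10}); every edge is covered by a bag; and for each vertex v the set of bags containing v is connected in the bag tree. The decomposition is therefore valid. The largest bag has 5 vertices, so the width is 4.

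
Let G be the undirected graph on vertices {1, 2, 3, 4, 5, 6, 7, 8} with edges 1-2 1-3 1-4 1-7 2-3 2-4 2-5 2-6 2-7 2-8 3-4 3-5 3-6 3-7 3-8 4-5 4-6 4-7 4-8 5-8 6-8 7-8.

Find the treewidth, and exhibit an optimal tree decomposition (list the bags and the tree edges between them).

Every bag has size at most 5, so the width is 5 − 1 = 4 and tw(G) ≤ 4. On the other hand G contains the 5-clique {2, 3, 4, 5, 8}. A clique must lie in a single bag of any decomposition, so no decomposition can have width below 4. Hence tw(G) = 4 exactly.

Treewidth 4.
Bags: B1 = {2, 3, 4, 5, 8}  B2 = {2, 3, 4, 7, 8}  B3 = {2, 3, 4, 6, 8}  B4 = {1, 2, 3, 4, 7}
Tree: B1–B2, B1–B3, B2–B4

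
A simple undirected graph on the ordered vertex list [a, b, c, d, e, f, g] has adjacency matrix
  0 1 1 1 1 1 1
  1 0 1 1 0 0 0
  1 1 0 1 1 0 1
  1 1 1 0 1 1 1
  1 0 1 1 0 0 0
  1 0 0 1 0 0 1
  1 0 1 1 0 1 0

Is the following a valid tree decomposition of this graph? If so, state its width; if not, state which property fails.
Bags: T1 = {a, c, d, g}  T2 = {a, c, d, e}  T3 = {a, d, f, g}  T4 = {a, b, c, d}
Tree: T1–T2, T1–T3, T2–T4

Every vertex of G appears in some bag (union = {a, b, c, d, e, f, g}); every edge is covered by a bag; and for each vertex v the set of bags containing v is connected in the bag tree. The decomposition is therefore valid. The largest bag has 4 vertices, so the width is 3.

Yes; width 3.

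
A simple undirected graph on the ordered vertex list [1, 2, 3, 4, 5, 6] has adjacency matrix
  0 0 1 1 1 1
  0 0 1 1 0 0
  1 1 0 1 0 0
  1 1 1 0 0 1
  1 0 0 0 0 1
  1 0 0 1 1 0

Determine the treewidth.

2

A width-2 tree decomposition is:
Bags: B1 = {1, 4, 6}  B2 = {1, 3, 4}  B3 = {1, 5, 6}  B4 = {2, 3, 4}
Tree: B1–B2, B1–B3, B2–B4
Each bag holds 3 vertices, so the decomposition has width 2, which upper-bounds the treewidth. Conversely, {1, 3, 4} is a clique of size 3, and the vertices of any clique must share a bag in every tree decomposition; so some bag has ≥ 3 vertices and tw(G) ≥ 2. Combining the bounds, tw(G) = 2.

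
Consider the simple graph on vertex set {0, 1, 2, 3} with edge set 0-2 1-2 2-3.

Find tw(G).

A width-1 tree decomposition is:
Bags: B1 = {2, 3}  B2 = {0, 2}  B3 = {1, 2}
Tree: B1–B2, B2–B3
The largest bag has 2 vertices, giving width 1; this decomposition certifies tw(G) ≤ 1. Any graph with an edge has treewidth ≥ 1, and G has the edge 3–2. The upper and lower bounds meet at 1, so that is the treewidth.

1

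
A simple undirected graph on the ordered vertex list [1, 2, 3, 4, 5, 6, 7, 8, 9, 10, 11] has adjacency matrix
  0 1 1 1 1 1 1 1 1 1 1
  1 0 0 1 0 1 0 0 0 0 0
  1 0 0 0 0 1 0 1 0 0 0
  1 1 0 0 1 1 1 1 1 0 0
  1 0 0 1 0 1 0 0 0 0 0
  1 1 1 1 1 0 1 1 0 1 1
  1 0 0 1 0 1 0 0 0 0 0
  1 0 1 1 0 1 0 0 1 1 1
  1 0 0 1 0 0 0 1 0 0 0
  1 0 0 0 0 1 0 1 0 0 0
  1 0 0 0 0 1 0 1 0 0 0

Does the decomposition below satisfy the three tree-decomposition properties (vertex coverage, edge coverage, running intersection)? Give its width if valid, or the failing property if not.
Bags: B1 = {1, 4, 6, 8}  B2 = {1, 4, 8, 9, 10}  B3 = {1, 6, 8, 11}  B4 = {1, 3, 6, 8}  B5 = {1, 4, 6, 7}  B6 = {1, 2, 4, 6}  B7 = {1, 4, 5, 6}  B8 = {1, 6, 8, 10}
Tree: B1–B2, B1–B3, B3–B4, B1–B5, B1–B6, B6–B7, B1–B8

A tree decomposition must satisfy three properties: every vertex lies in some bag; for every edge, both endpoints lie together in some bag; and for every vertex, the bags containing it form a connected subtree. Here bags containing vertex 10 are not connected in the tree, so the decomposition is invalid.

No — bags containing vertex 10 are not connected in the tree.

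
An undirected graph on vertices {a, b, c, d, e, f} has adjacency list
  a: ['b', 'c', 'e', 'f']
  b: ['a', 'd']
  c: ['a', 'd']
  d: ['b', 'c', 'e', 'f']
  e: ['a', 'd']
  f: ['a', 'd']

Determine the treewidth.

A width-2 tree decomposition is:
Bags: B1 = {a, d, f}  B2 = {a, b, d}  B3 = {a, c, d}  B4 = {a, d, e}
Tree: B1–B2, B2–B3, B3–B4
Every bag has size at most 3, so the width is 3 − 1 = 2 and tw(G) ≤ 2. For the lower bound, G contains the cycle a–f–d–b–a, so G is not a forest; only forests have treewidth ≤ 1, hence tw(G) ≥ 2. The upper and lower bounds meet at 2, so that is the treewidth.

2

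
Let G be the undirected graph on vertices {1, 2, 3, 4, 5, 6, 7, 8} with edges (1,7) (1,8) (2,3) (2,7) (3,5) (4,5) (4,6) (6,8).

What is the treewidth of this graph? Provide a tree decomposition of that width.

Treewidth 2.
One such decomposition:
Bags: B1 = {4, 6, 8}  B2 = {1, 4, 8}  B3 = {1, 4, 7}  B4 = {2, 4, 7}  B5 = {2, 3, 4}  B6 = {3, 4, 5}
Tree: B1–B2, B2–B3, B3–B4, B4–B5, B5–B6

Each bag holds 3 vertices, so the decomposition has width 2, which upper-bounds the treewidth. For the lower bound, G contains the cycle 4–6–8–1–7–2–3–5–4, so G is not a forest; only forests have treewidth ≤ 1, hence tw(G) ≥ 2. Combining the bounds, tw(G) = 2.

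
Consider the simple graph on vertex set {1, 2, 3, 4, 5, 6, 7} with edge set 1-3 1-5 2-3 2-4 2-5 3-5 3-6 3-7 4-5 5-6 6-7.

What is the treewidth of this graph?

2

A width-2 tree decomposition is:
Bags: B1 = {3, 5, 6}  B2 = {3, 6, 7}  B3 = {2, 3, 5}  B4 = {1, 3, 5}  B5 = {2, 4, 5}
Tree: B1–B2, B1–B3, B3–B4, B3–B5
Each bag holds 3 vertices, so the decomposition has width 2, which upper-bounds the treewidth. On the other hand G contains the 3-clique {1, 3, 5}. A clique must lie in a single bag of any decomposition, so no decomposition can have width below 2. Hence tw(G) = 2 exactly.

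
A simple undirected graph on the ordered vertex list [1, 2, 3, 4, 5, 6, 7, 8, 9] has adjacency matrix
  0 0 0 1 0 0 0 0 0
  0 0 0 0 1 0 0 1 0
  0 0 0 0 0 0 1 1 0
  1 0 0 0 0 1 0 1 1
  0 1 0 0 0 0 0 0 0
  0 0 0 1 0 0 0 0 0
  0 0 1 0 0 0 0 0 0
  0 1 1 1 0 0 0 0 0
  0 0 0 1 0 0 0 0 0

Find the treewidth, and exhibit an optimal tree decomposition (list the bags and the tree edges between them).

Every bag has size at most 2, so the width is 2 − 1 = 1 and tw(G) ≤ 1. Any graph with an edge has treewidth ≥ 1, and G has the edge 3–8. Therefore the treewidth is 1.

Treewidth 1.
One such decomposition:
Bags: B1 = {3, 8}  B2 = {2, 8}  B3 = {4, 8}  B4 = {4, 9}  B5 = {2, 5}  B6 = {1, 4}  B7 = {3, 7}  B8 = {4, 6}
Tree: B1–B2, B2–B3, B3–B4, B2–B5, B4–B6, B1–B7, B4–B8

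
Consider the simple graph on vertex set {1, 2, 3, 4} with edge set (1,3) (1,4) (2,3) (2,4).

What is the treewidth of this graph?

2

A width-2 tree decomposition is:
Bags: B1 = {1, 3, 4}  B2 = {2, 3, 4}
Tree: B1–B2
Every bag has size at most 3, so the width is 3 − 1 = 2 and tw(G) ≤ 2. For the lower bound, G contains the cycle 4–1–3–2–4, so G is not a forest; only forests have treewidth ≤ 1, hence tw(G) ≥ 2. Hence tw(G) = 2 exactly.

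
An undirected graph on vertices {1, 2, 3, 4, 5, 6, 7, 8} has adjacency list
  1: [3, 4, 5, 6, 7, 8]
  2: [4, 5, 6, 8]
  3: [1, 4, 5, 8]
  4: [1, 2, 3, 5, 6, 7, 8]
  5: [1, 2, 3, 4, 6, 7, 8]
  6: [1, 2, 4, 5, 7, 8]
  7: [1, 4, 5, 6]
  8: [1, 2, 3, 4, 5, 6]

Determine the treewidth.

4

A width-4 tree decomposition is:
Bags: B1 = {2, 4, 5, 6, 8}  B2 = {1, 4, 5, 6, 8}  B3 = {1, 4, 5, 6, 7}  B4 = {1, 3, 4, 5, 8}
Tree: B1–B2, B2–B3, B2–B4
Each bag holds 5 vertices, so the decomposition has width 4, which upper-bounds the treewidth. For the lower bound, the 5 vertices {1, 3, 4, 5, 8} are pairwise adjacent, and any tree decomposition puts a clique entirely inside one bag — forcing width ≥ 4. Therefore the treewidth is 4.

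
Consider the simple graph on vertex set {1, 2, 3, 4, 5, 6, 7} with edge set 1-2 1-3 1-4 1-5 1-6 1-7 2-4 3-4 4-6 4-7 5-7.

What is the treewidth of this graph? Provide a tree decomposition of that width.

Every bag has size at most 3, so the width is 3 − 1 = 2 and tw(G) ≤ 2. On the other hand G contains the 3-clique {1, 2, 4}. A clique must lie in a single bag of any decomposition, so no decomposition can have width below 2. Combining the bounds, tw(G) = 2.

Treewidth 2.
Bags: B1 = {1, 4, 6}  B2 = {1, 4, 7}  B3 = {1, 2, 4}  B4 = {1, 3, 4}  B5 = {1, 5, 7}
Tree: B1–B2, B2–B3, B1–B4, B2–B5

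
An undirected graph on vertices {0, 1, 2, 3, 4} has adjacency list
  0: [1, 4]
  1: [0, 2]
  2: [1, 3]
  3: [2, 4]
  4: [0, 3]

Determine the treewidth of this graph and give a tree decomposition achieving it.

Treewidth 2.
One optimal decomposition is:
Bags: B1 = {0, 1, 2}  B2 = {0, 2, 3}  B3 = {0, 3, 4}
Tree: B1–B2, B2–B3

Each bag holds 3 vertices, so the decomposition has width 2, which upper-bounds the treewidth. The edges 0–1–2–3–4–0 form a cycle, so G is not a tree and its treewidth is at least 2. Hence tw(G) = 2 exactly.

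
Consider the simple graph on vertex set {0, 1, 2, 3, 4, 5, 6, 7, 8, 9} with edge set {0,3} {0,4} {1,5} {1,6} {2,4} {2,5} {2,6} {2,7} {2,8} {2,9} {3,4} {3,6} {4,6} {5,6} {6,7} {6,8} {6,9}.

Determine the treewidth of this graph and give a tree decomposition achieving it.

Each bag holds 3 vertices, so the decomposition has width 2, which upper-bounds the treewidth. On the other hand G contains the 3-clique {0, 3, 4}. A clique must lie in a single bag of any decomposition, so no decomposition can have width below 2. Hence tw(G) = 2 exactly.

Treewidth 2.
Bags: B1 = {2, 6, 8}  B2 = {2, 4, 6}  B3 = {2, 6, 7}  B4 = {3, 4, 6}  B5 = {2, 5, 6}  B6 = {2, 6, 9}  B7 = {1, 5, 6}  B8 = {0, 3, 4}
Tree: B1–B2, B2–B3, B2–B4, B2–B5, B3–B6, B5–B7, B4–B8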